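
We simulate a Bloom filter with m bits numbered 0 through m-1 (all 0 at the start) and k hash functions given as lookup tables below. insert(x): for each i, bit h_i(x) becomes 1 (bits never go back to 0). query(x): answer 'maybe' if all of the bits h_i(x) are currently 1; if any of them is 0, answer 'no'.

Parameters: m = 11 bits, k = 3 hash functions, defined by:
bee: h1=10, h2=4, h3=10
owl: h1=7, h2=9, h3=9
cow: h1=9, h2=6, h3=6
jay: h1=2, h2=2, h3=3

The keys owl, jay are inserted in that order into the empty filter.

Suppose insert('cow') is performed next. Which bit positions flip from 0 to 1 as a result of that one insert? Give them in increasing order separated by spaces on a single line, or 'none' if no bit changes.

Start: bits=00000000000
After insert 'owl': sets bits 7 9 -> bits=00000001010
After insert 'jay': sets bits 2 3 -> bits=00110001010
insert 'cow' would touch bits 6 9; currently bit6=0, bit9=1
Bits that are 0 among those (would change 0->1): 6

Answer: 6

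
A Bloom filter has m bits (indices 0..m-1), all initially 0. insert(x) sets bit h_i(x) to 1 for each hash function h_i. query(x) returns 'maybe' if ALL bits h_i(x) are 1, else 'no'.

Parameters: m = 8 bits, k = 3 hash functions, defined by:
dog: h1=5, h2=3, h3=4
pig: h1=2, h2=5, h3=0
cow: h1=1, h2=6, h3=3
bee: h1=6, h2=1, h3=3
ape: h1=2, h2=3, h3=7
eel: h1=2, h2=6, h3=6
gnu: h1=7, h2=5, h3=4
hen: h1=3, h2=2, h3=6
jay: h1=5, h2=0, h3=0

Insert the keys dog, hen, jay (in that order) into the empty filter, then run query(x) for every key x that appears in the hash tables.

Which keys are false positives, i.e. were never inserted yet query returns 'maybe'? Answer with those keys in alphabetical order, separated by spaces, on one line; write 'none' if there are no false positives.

Answer: eel pig

Derivation:
Start: bits=00000000
After insert 'dog': sets bits 3 4 5 -> bits=00011100
After insert 'hen': sets bits 2 3 6 -> bits=00111110
After insert 'jay': sets bits 0 5 -> bits=10111110
Not inserted: ape bee cow eel gnu pig — query each against bits=10111110:
query ape: checks bit2=1, bit3=1, bit7=0 (has a 0) -> no => not a false positive
query bee: checks bit1=0, bit3=1, bit6=1 (has a 0) -> no => not a false positive
query cow: checks bit1=0, bit3=1, bit6=1 (has a 0) -> no => not a false positive
query eel: checks bit2=1, bit6=1 (all 1) -> maybe => FALSE POSITIVE
query gnu: checks bit4=1, bit5=1, bit7=0 (has a 0) -> no => not a false positive
query pig: checks bit0=1, bit2=1, bit5=1 (all 1) -> maybe => FALSE POSITIVE
False positives (alphabetical): eel pig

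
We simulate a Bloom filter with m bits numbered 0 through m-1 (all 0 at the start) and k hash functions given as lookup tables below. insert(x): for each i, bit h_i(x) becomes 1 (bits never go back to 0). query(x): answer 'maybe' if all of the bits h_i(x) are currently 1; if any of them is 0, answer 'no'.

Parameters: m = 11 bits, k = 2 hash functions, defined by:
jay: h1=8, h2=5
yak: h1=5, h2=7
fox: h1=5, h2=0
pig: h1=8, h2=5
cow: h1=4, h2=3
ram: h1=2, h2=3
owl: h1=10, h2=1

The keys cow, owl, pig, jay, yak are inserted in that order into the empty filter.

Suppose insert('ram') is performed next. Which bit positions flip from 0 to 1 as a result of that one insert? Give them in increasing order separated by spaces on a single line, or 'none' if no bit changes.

Answer: 2

Derivation:
Start: bits=00000000000
After insert 'cow': sets bits 3 4 -> bits=00011000000
After insert 'owl': sets bits 1 10 -> bits=01011000001
After insert 'pig': sets bits 5 8 -> bits=01011100101
After insert 'jay': sets bits 5 8 -> bits=01011100101
After insert 'yak': sets bits 5 7 -> bits=01011101101
insert 'ram' would touch bits 2 3; currently bit2=0, bit3=1
Bits that are 0 among those (would change 0->1): 2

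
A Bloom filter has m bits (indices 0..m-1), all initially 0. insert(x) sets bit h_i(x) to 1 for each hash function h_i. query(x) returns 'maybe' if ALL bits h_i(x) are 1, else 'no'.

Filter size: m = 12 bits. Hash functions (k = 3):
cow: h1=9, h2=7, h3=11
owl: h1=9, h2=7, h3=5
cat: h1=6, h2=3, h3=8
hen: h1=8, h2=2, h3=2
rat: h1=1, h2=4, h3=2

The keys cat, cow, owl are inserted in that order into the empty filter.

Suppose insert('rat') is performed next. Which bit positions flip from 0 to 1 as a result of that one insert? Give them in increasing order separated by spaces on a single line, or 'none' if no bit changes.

Answer: 1 2 4

Derivation:
Start: bits=000000000000
After insert 'cat': sets bits 3 6 8 -> bits=000100101000
After insert 'cow': sets bits 7 9 11 -> bits=000100111101
After insert 'owl': sets bits 5 7 9 -> bits=000101111101
insert 'rat' would touch bits 1 2 4; currently bit1=0, bit2=0, bit4=0
Bits that are 0 among those (would change 0->1): 1 2 4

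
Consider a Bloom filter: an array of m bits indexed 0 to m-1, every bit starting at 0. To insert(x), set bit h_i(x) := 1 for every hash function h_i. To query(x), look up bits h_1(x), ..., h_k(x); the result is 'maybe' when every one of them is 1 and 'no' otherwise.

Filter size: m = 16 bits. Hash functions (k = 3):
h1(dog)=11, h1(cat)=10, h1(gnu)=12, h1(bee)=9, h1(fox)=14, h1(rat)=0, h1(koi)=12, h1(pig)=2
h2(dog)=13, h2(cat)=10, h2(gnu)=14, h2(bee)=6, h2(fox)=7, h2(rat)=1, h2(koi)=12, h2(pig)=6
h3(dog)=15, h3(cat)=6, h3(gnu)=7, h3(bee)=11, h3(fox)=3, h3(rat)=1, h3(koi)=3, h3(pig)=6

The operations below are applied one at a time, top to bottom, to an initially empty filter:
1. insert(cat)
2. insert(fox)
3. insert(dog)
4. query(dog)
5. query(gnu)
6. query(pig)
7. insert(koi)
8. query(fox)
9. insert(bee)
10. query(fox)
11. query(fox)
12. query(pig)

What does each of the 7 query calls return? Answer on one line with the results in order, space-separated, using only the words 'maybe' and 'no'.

Answer: maybe no no maybe maybe maybe no

Derivation:
Start: bits=0000000000000000
Op 1: insert cat -> sets bits 6 10 -> bits=0000001000100000
Op 2: insert fox -> sets bits 3 7 14 -> bits=0001001100100010
Op 3: insert dog -> sets bits 11 13 15 -> bits=0001001100110111
Op 4: query dog -> checks bit11=1, bit13=1, bit15=1 (all 1) -> maybe
Op 5: query gnu -> checks bit7=1, bit12=0, bit14=1 (has a 0) -> no
Op 6: query pig -> checks bit2=0, bit6=1 (has a 0) -> no
Op 7: insert koi -> sets bits 3 12 -> bits=0001001100111111
Op 8: query fox -> checks bit3=1, bit7=1, bit14=1 (all 1) -> maybe
Op 9: insert bee -> sets bits 6 9 11 -> bits=0001001101111111
Op 10: query fox -> checks bit3=1, bit7=1, bit14=1 (all 1) -> maybe
Op 11: query fox -> checks bit3=1, bit7=1, bit14=1 (all 1) -> maybe
Op 12: query pig -> checks bit2=0, bit6=1 (has a 0) -> no
Query results in order: maybe no no maybe maybe maybe no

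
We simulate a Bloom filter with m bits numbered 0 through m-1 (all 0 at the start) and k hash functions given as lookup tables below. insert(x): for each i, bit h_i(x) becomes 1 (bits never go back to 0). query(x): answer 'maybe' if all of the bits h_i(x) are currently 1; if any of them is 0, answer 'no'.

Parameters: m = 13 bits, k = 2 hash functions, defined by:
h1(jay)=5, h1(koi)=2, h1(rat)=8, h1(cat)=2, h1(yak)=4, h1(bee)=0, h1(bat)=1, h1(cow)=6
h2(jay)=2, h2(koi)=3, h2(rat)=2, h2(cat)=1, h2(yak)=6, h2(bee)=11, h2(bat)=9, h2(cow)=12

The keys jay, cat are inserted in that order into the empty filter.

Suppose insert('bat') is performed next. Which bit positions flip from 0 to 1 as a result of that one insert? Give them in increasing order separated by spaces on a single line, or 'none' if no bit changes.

Answer: 9

Derivation:
Start: bits=0000000000000
After insert 'jay': sets bits 2 5 -> bits=0010010000000
After insert 'cat': sets bits 1 2 -> bits=0110010000000
insert 'bat' would touch bits 1 9; currently bit1=1, bit9=0
Bits that are 0 among those (would change 0->1): 9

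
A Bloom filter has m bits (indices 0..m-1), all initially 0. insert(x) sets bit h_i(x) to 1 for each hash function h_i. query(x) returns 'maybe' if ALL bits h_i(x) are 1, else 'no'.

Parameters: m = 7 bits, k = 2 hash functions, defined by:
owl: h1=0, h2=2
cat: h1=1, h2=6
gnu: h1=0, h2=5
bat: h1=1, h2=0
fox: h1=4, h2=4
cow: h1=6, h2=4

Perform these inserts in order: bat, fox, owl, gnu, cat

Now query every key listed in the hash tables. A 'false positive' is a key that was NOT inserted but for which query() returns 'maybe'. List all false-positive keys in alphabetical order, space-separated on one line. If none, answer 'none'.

Answer: cow

Derivation:
Start: bits=0000000
After insert 'bat': sets bits 0 1 -> bits=1100000
After insert 'fox': sets bits 4 -> bits=1100100
After insert 'owl': sets bits 0 2 -> bits=1110100
After insert 'gnu': sets bits 0 5 -> bits=1110110
After insert 'cat': sets bits 1 6 -> bits=1110111
Not inserted: cow — query each against bits=1110111:
query cow: checks bit4=1, bit6=1 (all 1) -> maybe => FALSE POSITIVE
False positives (alphabetical): cow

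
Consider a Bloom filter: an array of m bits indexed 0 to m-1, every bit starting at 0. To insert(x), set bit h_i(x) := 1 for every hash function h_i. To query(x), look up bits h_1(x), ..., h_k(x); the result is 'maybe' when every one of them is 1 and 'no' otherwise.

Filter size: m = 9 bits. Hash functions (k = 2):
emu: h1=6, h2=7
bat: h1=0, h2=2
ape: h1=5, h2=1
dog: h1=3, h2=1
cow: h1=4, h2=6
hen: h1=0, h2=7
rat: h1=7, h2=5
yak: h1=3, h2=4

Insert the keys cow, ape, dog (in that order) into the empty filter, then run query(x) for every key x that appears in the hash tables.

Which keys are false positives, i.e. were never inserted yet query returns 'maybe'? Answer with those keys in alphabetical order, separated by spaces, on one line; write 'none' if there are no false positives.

Answer: yak

Derivation:
Start: bits=000000000
After insert 'cow': sets bits 4 6 -> bits=000010100
After insert 'ape': sets bits 1 5 -> bits=010011100
After insert 'dog': sets bits 1 3 -> bits=010111100
Not inserted: bat emu hen rat yak — query each against bits=010111100:
query bat: checks bit0=0, bit2=0 (has a 0) -> no => not a false positive
query emu: checks bit6=1, bit7=0 (has a 0) -> no => not a false positive
query hen: checks bit0=0, bit7=0 (has a 0) -> no => not a false positive
query rat: checks bit5=1, bit7=0 (has a 0) -> no => not a false positive
query yak: checks bit3=1, bit4=1 (all 1) -> maybe => FALSE POSITIVE
False positives (alphabetical): yak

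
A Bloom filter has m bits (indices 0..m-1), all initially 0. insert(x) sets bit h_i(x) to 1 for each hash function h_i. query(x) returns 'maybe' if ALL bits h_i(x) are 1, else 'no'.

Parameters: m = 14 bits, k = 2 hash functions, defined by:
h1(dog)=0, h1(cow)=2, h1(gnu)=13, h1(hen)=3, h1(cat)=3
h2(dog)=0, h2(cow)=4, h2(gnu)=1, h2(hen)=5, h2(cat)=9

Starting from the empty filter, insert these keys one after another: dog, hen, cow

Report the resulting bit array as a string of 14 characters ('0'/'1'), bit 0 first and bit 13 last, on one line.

Answer: 10111100000000

Derivation:
Start: bits=00000000000000
After insert 'dog': sets bits 0 -> bits=10000000000000
After insert 'hen': sets bits 3 5 -> bits=10010100000000
After insert 'cow': sets bits 2 4 -> bits=10111100000000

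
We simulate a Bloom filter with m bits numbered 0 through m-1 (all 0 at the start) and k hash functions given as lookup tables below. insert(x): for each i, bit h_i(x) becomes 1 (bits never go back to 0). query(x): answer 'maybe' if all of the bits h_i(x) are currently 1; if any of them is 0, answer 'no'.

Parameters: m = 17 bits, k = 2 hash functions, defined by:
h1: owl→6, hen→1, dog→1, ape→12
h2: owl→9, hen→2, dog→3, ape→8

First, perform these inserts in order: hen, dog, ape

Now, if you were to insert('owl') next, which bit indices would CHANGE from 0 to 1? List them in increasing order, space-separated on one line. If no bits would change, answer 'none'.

Start: bits=00000000000000000
After insert 'hen': sets bits 1 2 -> bits=01100000000000000
After insert 'dog': sets bits 1 3 -> bits=01110000000000000
After insert 'ape': sets bits 8 12 -> bits=01110000100010000
insert 'owl' would touch bits 6 9; currently bit6=0, bit9=0
Bits that are 0 among those (would change 0->1): 6 9

Answer: 6 9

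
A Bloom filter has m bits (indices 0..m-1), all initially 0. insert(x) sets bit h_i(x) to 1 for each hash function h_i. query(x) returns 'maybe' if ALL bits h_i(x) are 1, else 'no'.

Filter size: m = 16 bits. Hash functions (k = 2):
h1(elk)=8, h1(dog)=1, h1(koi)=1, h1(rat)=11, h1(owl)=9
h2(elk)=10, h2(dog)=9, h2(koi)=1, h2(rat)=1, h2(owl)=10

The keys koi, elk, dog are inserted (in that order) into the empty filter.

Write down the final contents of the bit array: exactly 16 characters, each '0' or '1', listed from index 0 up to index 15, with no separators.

Start: bits=0000000000000000
After insert 'koi': sets bits 1 -> bits=0100000000000000
After insert 'elk': sets bits 8 10 -> bits=0100000010100000
After insert 'dog': sets bits 1 9 -> bits=0100000011100000

Answer: 0100000011100000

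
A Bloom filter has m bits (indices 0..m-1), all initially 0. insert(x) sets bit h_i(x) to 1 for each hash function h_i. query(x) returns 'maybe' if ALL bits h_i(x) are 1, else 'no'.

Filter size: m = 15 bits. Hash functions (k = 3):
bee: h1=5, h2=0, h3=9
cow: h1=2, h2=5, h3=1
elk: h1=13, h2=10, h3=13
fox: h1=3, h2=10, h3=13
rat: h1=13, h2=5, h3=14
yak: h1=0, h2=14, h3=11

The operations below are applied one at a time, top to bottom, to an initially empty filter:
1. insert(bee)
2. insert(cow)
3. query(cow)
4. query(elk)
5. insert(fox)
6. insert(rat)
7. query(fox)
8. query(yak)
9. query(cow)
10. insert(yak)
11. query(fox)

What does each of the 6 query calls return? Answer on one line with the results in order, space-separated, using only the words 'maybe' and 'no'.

Start: bits=000000000000000
Op 1: insert bee -> sets bits 0 5 9 -> bits=100001000100000
Op 2: insert cow -> sets bits 1 2 5 -> bits=111001000100000
Op 3: query cow -> checks bit1=1, bit2=1, bit5=1 (all 1) -> maybe
Op 4: query elk -> checks bit10=0, bit13=0 (has a 0) -> no
Op 5: insert fox -> sets bits 3 10 13 -> bits=111101000110010
Op 6: insert rat -> sets bits 5 13 14 -> bits=111101000110011
Op 7: query fox -> checks bit3=1, bit10=1, bit13=1 (all 1) -> maybe
Op 8: query yak -> checks bit0=1, bit11=0, bit14=1 (has a 0) -> no
Op 9: query cow -> checks bit1=1, bit2=1, bit5=1 (all 1) -> maybe
Op 10: insert yak -> sets bits 0 11 14 -> bits=111101000111011
Op 11: query fox -> checks bit3=1, bit10=1, bit13=1 (all 1) -> maybe
Query results in order: maybe no maybe no maybe maybe

Answer: maybe no maybe no maybe maybe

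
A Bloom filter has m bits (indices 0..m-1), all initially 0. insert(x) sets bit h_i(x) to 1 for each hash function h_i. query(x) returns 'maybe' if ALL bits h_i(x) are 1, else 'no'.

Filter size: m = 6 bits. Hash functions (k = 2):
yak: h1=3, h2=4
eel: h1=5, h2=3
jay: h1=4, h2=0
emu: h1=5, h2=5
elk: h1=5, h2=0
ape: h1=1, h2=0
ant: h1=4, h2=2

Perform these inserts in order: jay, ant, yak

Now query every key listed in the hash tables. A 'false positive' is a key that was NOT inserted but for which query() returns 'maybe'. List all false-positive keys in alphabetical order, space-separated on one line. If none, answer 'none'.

Start: bits=000000
After insert 'jay': sets bits 0 4 -> bits=100010
After insert 'ant': sets bits 2 4 -> bits=101010
After insert 'yak': sets bits 3 4 -> bits=101110
Not inserted: ape eel elk emu — query each against bits=101110:
query ape: checks bit0=1, bit1=0 (has a 0) -> no => not a false positive
query eel: checks bit3=1, bit5=0 (has a 0) -> no => not a false positive
query elk: checks bit0=1, bit5=0 (has a 0) -> no => not a false positive
query emu: checks bit5=0 (has a 0) -> no => not a false positive
False positives (alphabetical): none

Answer: none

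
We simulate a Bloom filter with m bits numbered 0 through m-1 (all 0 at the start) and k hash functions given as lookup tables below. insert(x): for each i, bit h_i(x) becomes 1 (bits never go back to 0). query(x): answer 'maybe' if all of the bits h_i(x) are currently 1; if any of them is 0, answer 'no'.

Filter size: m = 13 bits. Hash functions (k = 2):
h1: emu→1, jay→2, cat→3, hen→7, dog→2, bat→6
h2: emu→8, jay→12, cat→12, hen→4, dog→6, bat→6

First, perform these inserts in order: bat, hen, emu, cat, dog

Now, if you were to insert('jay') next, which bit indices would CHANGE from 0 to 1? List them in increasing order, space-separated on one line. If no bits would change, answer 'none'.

Answer: none

Derivation:
Start: bits=0000000000000
After insert 'bat': sets bits 6 -> bits=0000001000000
After insert 'hen': sets bits 4 7 -> bits=0000101100000
After insert 'emu': sets bits 1 8 -> bits=0100101110000
After insert 'cat': sets bits 3 12 -> bits=0101101110001
After insert 'dog': sets bits 2 6 -> bits=0111101110001
insert 'jay' would touch bits 2 12; currently bit2=1, bit12=1
Bits that are 0 among those (would change 0->1): none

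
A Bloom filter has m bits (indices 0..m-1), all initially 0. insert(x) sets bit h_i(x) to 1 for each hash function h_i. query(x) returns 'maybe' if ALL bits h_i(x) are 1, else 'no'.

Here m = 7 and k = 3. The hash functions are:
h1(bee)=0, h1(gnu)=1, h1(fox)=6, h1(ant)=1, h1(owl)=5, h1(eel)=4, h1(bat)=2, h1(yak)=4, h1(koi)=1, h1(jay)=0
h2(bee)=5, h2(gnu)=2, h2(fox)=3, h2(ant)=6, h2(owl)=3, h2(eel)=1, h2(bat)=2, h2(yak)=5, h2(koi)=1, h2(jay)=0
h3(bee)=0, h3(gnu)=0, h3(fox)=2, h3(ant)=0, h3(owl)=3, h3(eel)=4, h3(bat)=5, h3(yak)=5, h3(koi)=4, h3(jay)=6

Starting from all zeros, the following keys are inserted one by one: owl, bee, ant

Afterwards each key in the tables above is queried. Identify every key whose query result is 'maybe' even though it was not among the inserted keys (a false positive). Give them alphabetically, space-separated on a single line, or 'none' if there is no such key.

Answer: jay

Derivation:
Start: bits=0000000
After insert 'owl': sets bits 3 5 -> bits=0001010
After insert 'bee': sets bits 0 5 -> bits=1001010
After insert 'ant': sets bits 0 1 6 -> bits=1101011
Not inserted: bat eel fox gnu jay koi yak — query each against bits=1101011:
query bat: checks bit2=0, bit5=1 (has a 0) -> no => not a false positive
query eel: checks bit1=1, bit4=0 (has a 0) -> no => not a false positive
query fox: checks bit2=0, bit3=1, bit6=1 (has a 0) -> no => not a false positive
query gnu: checks bit0=1, bit1=1, bit2=0 (has a 0) -> no => not a false positive
query jay: checks bit0=1, bit6=1 (all 1) -> maybe => FALSE POSITIVE
query koi: checks bit1=1, bit4=0 (has a 0) -> no => not a false positive
query yak: checks bit4=0, bit5=1 (has a 0) -> no => not a false positive
False positives (alphabetical): jay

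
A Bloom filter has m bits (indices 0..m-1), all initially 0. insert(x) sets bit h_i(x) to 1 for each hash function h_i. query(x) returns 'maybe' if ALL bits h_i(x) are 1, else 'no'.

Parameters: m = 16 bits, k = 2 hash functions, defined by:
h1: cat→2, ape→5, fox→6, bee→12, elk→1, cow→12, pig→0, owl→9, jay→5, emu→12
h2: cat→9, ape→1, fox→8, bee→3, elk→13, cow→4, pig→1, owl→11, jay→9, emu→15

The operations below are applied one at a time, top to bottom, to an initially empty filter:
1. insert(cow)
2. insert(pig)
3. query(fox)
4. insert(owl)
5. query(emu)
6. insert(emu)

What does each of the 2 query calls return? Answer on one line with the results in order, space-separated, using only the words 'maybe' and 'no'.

Answer: no no

Derivation:
Start: bits=0000000000000000
Op 1: insert cow -> sets bits 4 12 -> bits=0000100000001000
Op 2: insert pig -> sets bits 0 1 -> bits=1100100000001000
Op 3: query fox -> checks bit6=0, bit8=0 (has a 0) -> no
Op 4: insert owl -> sets bits 9 11 -> bits=1100100001011000
Op 5: query emu -> checks bit12=1, bit15=0 (has a 0) -> no
Op 6: insert emu -> sets bits 12 15 -> bits=1100100001011001
Query results in order: no no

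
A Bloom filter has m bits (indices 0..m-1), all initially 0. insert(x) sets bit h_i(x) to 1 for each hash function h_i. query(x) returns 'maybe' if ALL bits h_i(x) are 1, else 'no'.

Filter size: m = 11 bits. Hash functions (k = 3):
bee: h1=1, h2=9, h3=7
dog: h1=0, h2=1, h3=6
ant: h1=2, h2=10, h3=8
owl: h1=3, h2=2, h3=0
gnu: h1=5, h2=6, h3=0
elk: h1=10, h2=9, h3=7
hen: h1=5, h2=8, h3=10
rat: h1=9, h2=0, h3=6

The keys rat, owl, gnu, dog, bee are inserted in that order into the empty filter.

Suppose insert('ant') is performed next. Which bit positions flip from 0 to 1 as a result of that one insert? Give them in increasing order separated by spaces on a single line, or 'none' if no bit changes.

Answer: 8 10

Derivation:
Start: bits=00000000000
After insert 'rat': sets bits 0 6 9 -> bits=10000010010
After insert 'owl': sets bits 0 2 3 -> bits=10110010010
After insert 'gnu': sets bits 0 5 6 -> bits=10110110010
After insert 'dog': sets bits 0 1 6 -> bits=11110110010
After insert 'bee': sets bits 1 7 9 -> bits=11110111010
insert 'ant' would touch bits 2 8 10; currently bit2=1, bit8=0, bit10=0
Bits that are 0 among those (would change 0->1): 8 10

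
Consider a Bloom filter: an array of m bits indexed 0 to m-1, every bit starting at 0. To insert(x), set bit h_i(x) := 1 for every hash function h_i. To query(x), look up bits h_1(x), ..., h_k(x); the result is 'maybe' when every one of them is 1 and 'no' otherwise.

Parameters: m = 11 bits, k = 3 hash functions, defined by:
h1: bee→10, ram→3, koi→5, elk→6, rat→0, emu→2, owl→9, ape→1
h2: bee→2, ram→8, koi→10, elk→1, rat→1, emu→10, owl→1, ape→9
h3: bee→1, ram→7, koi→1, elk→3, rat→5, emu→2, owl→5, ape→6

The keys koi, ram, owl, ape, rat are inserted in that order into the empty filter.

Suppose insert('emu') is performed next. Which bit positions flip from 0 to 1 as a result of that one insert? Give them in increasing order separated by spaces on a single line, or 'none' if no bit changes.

Answer: 2

Derivation:
Start: bits=00000000000
After insert 'koi': sets bits 1 5 10 -> bits=01000100001
After insert 'ram': sets bits 3 7 8 -> bits=01010101101
After insert 'owl': sets bits 1 5 9 -> bits=01010101111
After insert 'ape': sets bits 1 6 9 -> bits=01010111111
After insert 'rat': sets bits 0 1 5 -> bits=11010111111
insert 'emu' would touch bits 2 10; currently bit2=0, bit10=1
Bits that are 0 among those (would change 0->1): 2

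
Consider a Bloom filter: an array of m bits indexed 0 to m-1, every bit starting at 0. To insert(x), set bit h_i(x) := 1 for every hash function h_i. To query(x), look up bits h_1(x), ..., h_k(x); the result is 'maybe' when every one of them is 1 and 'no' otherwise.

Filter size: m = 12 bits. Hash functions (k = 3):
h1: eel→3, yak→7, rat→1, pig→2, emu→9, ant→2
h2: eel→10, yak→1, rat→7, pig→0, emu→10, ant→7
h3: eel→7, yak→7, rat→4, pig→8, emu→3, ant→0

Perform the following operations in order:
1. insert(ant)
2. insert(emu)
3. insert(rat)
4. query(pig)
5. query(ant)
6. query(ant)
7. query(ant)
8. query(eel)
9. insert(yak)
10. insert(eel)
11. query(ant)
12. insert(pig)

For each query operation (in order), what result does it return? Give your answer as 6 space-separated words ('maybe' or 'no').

Answer: no maybe maybe maybe maybe maybe

Derivation:
Start: bits=000000000000
Op 1: insert ant -> sets bits 0 2 7 -> bits=101000010000
Op 2: insert emu -> sets bits 3 9 10 -> bits=101100010110
Op 3: insert rat -> sets bits 1 4 7 -> bits=111110010110
Op 4: query pig -> checks bit0=1, bit2=1, bit8=0 (has a 0) -> no
Op 5: query ant -> checks bit0=1, bit2=1, bit7=1 (all 1) -> maybe
Op 6: query ant -> checks bit0=1, bit2=1, bit7=1 (all 1) -> maybe
Op 7: query ant -> checks bit0=1, bit2=1, bit7=1 (all 1) -> maybe
Op 8: query eel -> checks bit3=1, bit7=1, bit10=1 (all 1) -> maybe
Op 9: insert yak -> sets bits 1 7 -> bits=111110010110
Op 10: insert eel -> sets bits 3 7 10 -> bits=111110010110
Op 11: query ant -> checks bit0=1, bit2=1, bit7=1 (all 1) -> maybe
Op 12: insert pig -> sets bits 0 2 8 -> bits=111110011110
Query results in order: no maybe maybe maybe maybe maybe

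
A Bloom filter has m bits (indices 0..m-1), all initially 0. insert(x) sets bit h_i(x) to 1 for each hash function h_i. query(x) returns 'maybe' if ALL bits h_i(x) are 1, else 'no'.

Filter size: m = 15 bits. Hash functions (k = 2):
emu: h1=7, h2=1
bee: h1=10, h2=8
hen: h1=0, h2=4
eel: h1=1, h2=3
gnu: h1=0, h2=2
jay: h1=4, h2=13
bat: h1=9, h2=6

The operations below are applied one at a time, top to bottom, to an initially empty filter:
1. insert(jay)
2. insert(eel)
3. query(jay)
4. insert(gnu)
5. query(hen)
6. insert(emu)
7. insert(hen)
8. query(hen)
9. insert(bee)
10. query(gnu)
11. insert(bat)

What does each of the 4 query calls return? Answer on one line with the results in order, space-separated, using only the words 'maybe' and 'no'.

Answer: maybe maybe maybe maybe

Derivation:
Start: bits=000000000000000
Op 1: insert jay -> sets bits 4 13 -> bits=000010000000010
Op 2: insert eel -> sets bits 1 3 -> bits=010110000000010
Op 3: query jay -> checks bit4=1, bit13=1 (all 1) -> maybe
Op 4: insert gnu -> sets bits 0 2 -> bits=111110000000010
Op 5: query hen -> checks bit0=1, bit4=1 (all 1) -> maybe
Op 6: insert emu -> sets bits 1 7 -> bits=111110010000010
Op 7: insert hen -> sets bits 0 4 -> bits=111110010000010
Op 8: query hen -> checks bit0=1, bit4=1 (all 1) -> maybe
Op 9: insert bee -> sets bits 8 10 -> bits=111110011010010
Op 10: query gnu -> checks bit0=1, bit2=1 (all 1) -> maybe
Op 11: insert bat -> sets bits 6 9 -> bits=111110111110010
Query results in order: maybe maybe maybe maybe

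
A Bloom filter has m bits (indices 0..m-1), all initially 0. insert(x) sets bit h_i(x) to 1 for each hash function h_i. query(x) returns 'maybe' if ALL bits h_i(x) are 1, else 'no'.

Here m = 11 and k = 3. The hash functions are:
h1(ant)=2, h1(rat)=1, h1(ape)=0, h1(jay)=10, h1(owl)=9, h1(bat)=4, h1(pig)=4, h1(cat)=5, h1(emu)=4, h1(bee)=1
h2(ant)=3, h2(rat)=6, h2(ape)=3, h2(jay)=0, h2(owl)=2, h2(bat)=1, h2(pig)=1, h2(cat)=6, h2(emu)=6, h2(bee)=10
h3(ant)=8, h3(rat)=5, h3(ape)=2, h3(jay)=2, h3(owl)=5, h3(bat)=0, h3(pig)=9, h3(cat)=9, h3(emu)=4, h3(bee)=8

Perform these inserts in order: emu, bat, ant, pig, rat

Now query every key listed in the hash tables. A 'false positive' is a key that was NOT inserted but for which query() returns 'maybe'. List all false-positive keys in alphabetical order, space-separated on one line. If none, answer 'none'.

Answer: ape cat owl

Derivation:
Start: bits=00000000000
After insert 'emu': sets bits 4 6 -> bits=00001010000
After insert 'bat': sets bits 0 1 4 -> bits=11001010000
After insert 'ant': sets bits 2 3 8 -> bits=11111010100
After insert 'pig': sets bits 1 4 9 -> bits=11111010110
After insert 'rat': sets bits 1 5 6 -> bits=11111110110
Not inserted: ape bee cat jay owl — query each against bits=11111110110:
query ape: checks bit0=1, bit2=1, bit3=1 (all 1) -> maybe => FALSE POSITIVE
query bee: checks bit1=1, bit8=1, bit10=0 (has a 0) -> no => not a false positive
query cat: checks bit5=1, bit6=1, bit9=1 (all 1) -> maybe => FALSE POSITIVE
query jay: checks bit0=1, bit2=1, bit10=0 (has a 0) -> no => not a false positive
query owl: checks bit2=1, bit5=1, bit9=1 (all 1) -> maybe => FALSE POSITIVE
False positives (alphabetical): ape cat owl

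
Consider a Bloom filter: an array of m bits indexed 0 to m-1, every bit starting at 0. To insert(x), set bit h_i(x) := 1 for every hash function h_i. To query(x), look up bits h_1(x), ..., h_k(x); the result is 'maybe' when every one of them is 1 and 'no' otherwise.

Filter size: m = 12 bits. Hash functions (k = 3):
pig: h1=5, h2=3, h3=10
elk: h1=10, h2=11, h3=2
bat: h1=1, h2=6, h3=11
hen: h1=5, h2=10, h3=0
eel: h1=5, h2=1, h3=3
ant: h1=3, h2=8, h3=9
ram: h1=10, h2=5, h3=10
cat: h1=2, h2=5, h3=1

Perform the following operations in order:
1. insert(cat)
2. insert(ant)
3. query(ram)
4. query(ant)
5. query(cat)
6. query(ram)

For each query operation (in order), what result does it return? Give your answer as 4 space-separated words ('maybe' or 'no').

Answer: no maybe maybe no

Derivation:
Start: bits=000000000000
Op 1: insert cat -> sets bits 1 2 5 -> bits=011001000000
Op 2: insert ant -> sets bits 3 8 9 -> bits=011101001100
Op 3: query ram -> checks bit5=1, bit10=0 (has a 0) -> no
Op 4: query ant -> checks bit3=1, bit8=1, bit9=1 (all 1) -> maybe
Op 5: query cat -> checks bit1=1, bit2=1, bit5=1 (all 1) -> maybe
Op 6: query ram -> checks bit5=1, bit10=0 (has a 0) -> no
Query results in order: no maybe maybe no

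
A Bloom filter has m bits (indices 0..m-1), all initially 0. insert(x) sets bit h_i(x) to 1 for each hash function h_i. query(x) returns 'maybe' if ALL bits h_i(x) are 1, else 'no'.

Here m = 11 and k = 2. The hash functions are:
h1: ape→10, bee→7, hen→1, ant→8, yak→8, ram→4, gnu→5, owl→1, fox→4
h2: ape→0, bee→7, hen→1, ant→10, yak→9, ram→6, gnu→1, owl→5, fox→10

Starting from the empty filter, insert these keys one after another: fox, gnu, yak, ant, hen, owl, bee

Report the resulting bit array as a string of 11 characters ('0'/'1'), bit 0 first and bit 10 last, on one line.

Start: bits=00000000000
After insert 'fox': sets bits 4 10 -> bits=00001000001
After insert 'gnu': sets bits 1 5 -> bits=01001100001
After insert 'yak': sets bits 8 9 -> bits=01001100111
After insert 'ant': sets bits 8 10 -> bits=01001100111
After insert 'hen': sets bits 1 -> bits=01001100111
After insert 'owl': sets bits 1 5 -> bits=01001100111
After insert 'bee': sets bits 7 -> bits=01001101111

Answer: 01001101111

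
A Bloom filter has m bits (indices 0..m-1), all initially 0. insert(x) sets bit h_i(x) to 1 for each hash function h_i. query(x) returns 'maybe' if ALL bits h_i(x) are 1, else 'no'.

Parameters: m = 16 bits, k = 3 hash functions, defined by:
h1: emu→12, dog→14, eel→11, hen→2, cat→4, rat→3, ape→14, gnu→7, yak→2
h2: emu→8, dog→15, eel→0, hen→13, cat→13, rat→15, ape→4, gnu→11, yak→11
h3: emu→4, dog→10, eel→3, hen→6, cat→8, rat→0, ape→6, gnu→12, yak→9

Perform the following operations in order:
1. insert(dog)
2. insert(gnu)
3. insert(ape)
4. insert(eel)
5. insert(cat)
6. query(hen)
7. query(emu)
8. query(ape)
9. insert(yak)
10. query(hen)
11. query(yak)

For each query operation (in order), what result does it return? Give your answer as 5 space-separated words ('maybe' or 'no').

Answer: no maybe maybe maybe maybe

Derivation:
Start: bits=0000000000000000
Op 1: insert dog -> sets bits 10 14 15 -> bits=0000000000100011
Op 2: insert gnu -> sets bits 7 11 12 -> bits=0000000100111011
Op 3: insert ape -> sets bits 4 6 14 -> bits=0000101100111011
Op 4: insert eel -> sets bits 0 3 11 -> bits=1001101100111011
Op 5: insert cat -> sets bits 4 8 13 -> bits=1001101110111111
Op 6: query hen -> checks bit2=0, bit6=1, bit13=1 (has a 0) -> no
Op 7: query emu -> checks bit4=1, bit8=1, bit12=1 (all 1) -> maybe
Op 8: query ape -> checks bit4=1, bit6=1, bit14=1 (all 1) -> maybe
Op 9: insert yak -> sets bits 2 9 11 -> bits=1011101111111111
Op 10: query hen -> checks bit2=1, bit6=1, bit13=1 (all 1) -> maybe
Op 11: query yak -> checks bit2=1, bit9=1, bit11=1 (all 1) -> maybe
Query results in order: no maybe maybe maybe maybe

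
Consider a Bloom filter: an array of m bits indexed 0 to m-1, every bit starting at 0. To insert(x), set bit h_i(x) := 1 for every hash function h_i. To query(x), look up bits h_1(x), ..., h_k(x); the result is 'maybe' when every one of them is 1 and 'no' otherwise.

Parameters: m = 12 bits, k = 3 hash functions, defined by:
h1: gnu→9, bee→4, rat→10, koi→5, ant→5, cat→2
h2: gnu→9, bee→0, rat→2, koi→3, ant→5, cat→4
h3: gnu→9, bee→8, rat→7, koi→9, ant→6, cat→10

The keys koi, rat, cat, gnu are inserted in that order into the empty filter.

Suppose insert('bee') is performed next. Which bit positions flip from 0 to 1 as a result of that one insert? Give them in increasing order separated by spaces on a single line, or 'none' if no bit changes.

Start: bits=000000000000
After insert 'koi': sets bits 3 5 9 -> bits=000101000100
After insert 'rat': sets bits 2 7 10 -> bits=001101010110
After insert 'cat': sets bits 2 4 10 -> bits=001111010110
After insert 'gnu': sets bits 9 -> bits=001111010110
insert 'bee' would touch bits 0 4 8; currently bit0=0, bit4=1, bit8=0
Bits that are 0 among those (would change 0->1): 0 8

Answer: 0 8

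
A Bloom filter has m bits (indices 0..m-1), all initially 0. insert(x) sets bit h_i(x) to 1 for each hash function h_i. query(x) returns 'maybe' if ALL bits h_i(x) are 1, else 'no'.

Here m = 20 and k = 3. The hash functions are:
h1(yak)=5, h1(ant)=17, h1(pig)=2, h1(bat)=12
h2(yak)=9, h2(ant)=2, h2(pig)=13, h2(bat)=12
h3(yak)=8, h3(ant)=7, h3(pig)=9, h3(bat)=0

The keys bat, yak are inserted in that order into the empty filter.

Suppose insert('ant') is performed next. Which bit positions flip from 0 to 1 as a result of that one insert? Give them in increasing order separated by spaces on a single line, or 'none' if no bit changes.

Answer: 2 7 17

Derivation:
Start: bits=00000000000000000000
After insert 'bat': sets bits 0 12 -> bits=10000000000010000000
After insert 'yak': sets bits 5 8 9 -> bits=10000100110010000000
insert 'ant' would touch bits 2 7 17; currently bit2=0, bit7=0, bit17=0
Bits that are 0 among those (would change 0->1): 2 7 17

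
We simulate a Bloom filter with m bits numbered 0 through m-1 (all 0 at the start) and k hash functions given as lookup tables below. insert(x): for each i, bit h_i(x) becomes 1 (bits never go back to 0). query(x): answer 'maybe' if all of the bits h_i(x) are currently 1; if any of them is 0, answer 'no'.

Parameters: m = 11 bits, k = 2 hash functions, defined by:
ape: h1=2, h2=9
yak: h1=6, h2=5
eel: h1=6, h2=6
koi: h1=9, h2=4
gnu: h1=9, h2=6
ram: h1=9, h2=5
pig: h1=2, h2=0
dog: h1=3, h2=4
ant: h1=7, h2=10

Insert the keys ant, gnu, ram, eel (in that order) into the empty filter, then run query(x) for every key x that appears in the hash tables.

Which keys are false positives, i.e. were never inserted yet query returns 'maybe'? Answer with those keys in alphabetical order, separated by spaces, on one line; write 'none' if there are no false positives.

Answer: yak

Derivation:
Start: bits=00000000000
After insert 'ant': sets bits 7 10 -> bits=00000001001
After insert 'gnu': sets bits 6 9 -> bits=00000011011
After insert 'ram': sets bits 5 9 -> bits=00000111011
After insert 'eel': sets bits 6 -> bits=00000111011
Not inserted: ape dog koi pig yak — query each against bits=00000111011:
query ape: checks bit2=0, bit9=1 (has a 0) -> no => not a false positive
query dog: checks bit3=0, bit4=0 (has a 0) -> no => not a false positive
query koi: checks bit4=0, bit9=1 (has a 0) -> no => not a false positive
query pig: checks bit0=0, bit2=0 (has a 0) -> no => not a false positive
query yak: checks bit5=1, bit6=1 (all 1) -> maybe => FALSE POSITIVE
False positives (alphabetical): yak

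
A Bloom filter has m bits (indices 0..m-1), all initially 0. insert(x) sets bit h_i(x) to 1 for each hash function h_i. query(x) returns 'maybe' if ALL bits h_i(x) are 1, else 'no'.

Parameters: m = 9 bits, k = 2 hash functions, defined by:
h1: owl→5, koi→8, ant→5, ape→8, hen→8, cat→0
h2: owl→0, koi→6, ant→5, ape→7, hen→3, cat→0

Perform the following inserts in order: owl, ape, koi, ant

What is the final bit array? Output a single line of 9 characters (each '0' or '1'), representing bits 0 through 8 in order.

Answer: 100001111

Derivation:
Start: bits=000000000
After insert 'owl': sets bits 0 5 -> bits=100001000
After insert 'ape': sets bits 7 8 -> bits=100001011
After insert 'koi': sets bits 6 8 -> bits=100001111
After insert 'ant': sets bits 5 -> bits=100001111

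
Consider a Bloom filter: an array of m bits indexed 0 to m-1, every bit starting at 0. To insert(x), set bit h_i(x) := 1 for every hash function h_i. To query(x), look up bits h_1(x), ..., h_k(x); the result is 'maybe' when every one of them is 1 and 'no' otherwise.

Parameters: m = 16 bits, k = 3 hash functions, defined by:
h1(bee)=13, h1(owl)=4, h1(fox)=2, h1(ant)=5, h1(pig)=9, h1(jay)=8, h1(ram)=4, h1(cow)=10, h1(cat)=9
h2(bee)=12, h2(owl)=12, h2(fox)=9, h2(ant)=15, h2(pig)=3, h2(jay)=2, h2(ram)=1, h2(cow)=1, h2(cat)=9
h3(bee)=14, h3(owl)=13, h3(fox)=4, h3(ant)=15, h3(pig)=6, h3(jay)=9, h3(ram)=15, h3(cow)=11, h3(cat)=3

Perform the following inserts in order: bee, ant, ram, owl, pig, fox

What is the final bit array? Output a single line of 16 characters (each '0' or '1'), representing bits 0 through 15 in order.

Start: bits=0000000000000000
After insert 'bee': sets bits 12 13 14 -> bits=0000000000001110
After insert 'ant': sets bits 5 15 -> bits=0000010000001111
After insert 'ram': sets bits 1 4 15 -> bits=0100110000001111
After insert 'owl': sets bits 4 12 13 -> bits=0100110000001111
After insert 'pig': sets bits 3 6 9 -> bits=0101111001001111
After insert 'fox': sets bits 2 4 9 -> bits=0111111001001111

Answer: 0111111001001111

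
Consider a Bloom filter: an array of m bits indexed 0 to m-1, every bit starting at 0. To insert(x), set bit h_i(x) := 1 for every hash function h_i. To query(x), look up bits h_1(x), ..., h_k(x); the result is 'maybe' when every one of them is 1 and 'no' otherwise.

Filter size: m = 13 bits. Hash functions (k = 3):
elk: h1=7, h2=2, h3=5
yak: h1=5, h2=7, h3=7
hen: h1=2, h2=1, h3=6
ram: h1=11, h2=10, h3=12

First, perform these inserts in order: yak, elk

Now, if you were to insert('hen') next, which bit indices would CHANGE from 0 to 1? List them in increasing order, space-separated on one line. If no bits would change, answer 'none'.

Answer: 1 6

Derivation:
Start: bits=0000000000000
After insert 'yak': sets bits 5 7 -> bits=0000010100000
After insert 'elk': sets bits 2 5 7 -> bits=0010010100000
insert 'hen' would touch bits 1 2 6; currently bit1=0, bit2=1, bit6=0
Bits that are 0 among those (would change 0->1): 1 6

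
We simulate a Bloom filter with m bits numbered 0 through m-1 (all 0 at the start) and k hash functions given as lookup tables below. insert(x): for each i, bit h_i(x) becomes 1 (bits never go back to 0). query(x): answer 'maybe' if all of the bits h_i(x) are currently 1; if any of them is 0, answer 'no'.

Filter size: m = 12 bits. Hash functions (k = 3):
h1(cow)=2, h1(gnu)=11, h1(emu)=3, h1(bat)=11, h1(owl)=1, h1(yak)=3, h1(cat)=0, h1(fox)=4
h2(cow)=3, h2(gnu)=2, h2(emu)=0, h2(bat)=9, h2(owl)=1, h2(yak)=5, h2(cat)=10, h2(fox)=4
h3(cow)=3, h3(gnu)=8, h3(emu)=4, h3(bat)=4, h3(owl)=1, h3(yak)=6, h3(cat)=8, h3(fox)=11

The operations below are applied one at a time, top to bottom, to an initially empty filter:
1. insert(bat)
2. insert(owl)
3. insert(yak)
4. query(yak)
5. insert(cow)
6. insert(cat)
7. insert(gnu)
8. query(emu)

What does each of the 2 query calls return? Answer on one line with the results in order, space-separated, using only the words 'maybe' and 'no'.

Start: bits=000000000000
Op 1: insert bat -> sets bits 4 9 11 -> bits=000010000101
Op 2: insert owl -> sets bits 1 -> bits=010010000101
Op 3: insert yak -> sets bits 3 5 6 -> bits=010111100101
Op 4: query yak -> checks bit3=1, bit5=1, bit6=1 (all 1) -> maybe
Op 5: insert cow -> sets bits 2 3 -> bits=011111100101
Op 6: insert cat -> sets bits 0 8 10 -> bits=111111101111
Op 7: insert gnu -> sets bits 2 8 11 -> bits=111111101111
Op 8: query emu -> checks bit0=1, bit3=1, bit4=1 (all 1) -> maybe
Query results in order: maybe maybe

Answer: maybe maybe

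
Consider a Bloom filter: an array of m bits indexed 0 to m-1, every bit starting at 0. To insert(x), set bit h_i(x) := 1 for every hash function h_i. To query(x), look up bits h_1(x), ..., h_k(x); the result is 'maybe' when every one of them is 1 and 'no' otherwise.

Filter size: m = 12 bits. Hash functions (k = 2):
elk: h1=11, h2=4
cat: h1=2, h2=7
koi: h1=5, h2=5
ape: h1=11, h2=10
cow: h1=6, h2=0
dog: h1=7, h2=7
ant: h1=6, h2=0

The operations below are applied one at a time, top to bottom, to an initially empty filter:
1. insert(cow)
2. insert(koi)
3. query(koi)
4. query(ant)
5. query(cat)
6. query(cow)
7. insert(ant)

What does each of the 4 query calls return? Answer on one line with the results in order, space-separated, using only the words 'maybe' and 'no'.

Start: bits=000000000000
Op 1: insert cow -> sets bits 0 6 -> bits=100000100000
Op 2: insert koi -> sets bits 5 -> bits=100001100000
Op 3: query koi -> checks bit5=1 (all 1) -> maybe
Op 4: query ant -> checks bit0=1, bit6=1 (all 1) -> maybe
Op 5: query cat -> checks bit2=0, bit7=0 (has a 0) -> no
Op 6: query cow -> checks bit0=1, bit6=1 (all 1) -> maybe
Op 7: insert ant -> sets bits 0 6 -> bits=100001100000
Query results in order: maybe maybe no maybe

Answer: maybe maybe no maybe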